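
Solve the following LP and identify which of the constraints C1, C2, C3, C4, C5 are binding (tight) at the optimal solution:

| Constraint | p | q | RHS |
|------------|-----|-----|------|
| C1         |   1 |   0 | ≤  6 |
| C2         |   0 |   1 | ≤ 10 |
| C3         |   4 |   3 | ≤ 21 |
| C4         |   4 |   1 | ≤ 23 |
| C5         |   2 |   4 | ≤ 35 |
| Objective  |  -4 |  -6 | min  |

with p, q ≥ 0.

At p = 0, q = 7, compute slack b - a·x for each constraint:
  C1: 6 − 0 = 6  (slack)
  C2: 10 − 7 = 3  (slack)
  C3: 21 − 21 = 0  (binding)
  C4: 23 − 7 = 16  (slack)
  C5: 35 − 28 = 7  (slack)

Optimal: p = 0, q = 7
Binding: C3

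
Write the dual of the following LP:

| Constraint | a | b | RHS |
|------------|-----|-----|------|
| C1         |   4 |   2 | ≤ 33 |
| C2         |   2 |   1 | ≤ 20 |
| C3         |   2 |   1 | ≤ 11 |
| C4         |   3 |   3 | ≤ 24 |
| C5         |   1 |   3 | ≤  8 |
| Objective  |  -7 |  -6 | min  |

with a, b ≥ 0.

Primal min cᵀx s.t. Ax ≤ b, x ≥ 0  →  Dual max −bᵀy s.t. Aᵀy ≥ −c, y ≥ 0.

Maximize: z = -33y1 - 20y2 - 11y3 - 24y4 - 8y5

Subject to:
  4y1 + 2y2 + 2y3 + 3y4 + y5 ≥ 7
  2y1 + y2 + y3 + 3y4 + 3y5 ≥ 6
  y1, y2, y3, y4, y5 ≥ 0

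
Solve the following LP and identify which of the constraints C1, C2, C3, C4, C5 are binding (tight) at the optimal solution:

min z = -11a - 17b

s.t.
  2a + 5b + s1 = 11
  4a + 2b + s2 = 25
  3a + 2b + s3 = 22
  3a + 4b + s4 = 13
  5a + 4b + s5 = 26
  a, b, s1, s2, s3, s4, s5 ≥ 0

At a = 3, b = 1, compute slack b - a·x for each constraint:
  C1: 11 − 11 = 0  (binding)
  C2: 25 − 14 = 11  (slack)
  C3: 22 − 11 = 11  (slack)
  C4: 13 − 13 = 0  (binding)
  C5: 26 − 19 = 7  (slack)

Optimal: a = 3, b = 1
Binding: C1, C4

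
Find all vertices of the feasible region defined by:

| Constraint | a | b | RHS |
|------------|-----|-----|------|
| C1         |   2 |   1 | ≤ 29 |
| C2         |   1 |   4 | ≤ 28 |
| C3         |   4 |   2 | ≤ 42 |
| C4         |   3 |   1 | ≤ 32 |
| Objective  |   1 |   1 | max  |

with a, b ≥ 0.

(0, 0), (10.5, 0), (8, 5), (0, 7)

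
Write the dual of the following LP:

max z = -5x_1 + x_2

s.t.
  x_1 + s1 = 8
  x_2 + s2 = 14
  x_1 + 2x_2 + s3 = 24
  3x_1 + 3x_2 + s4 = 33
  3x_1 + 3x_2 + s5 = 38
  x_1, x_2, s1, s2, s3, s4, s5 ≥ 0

Primal max cᵀx s.t. Ax ≤ b, x ≥ 0  →  Dual min bᵀy s.t. Aᵀy ≥ c, y ≥ 0.

Minimize: z = 8y1 + 14y2 + 24y3 + 33y4 + 38y5

Subject to:
  y1 + y3 + 3y4 + 3y5 ≥ -5
  y2 + 2y3 + 3y4 + 3y5 ≥ 1
  y1, y2, y3, y4, y5 ≥ 0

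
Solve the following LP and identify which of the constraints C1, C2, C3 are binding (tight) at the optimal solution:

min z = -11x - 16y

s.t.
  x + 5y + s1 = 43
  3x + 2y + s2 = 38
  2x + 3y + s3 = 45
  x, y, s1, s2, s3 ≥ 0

At x = 8, y = 7, compute slack b - a·x for each constraint:
  C1: 43 − 43 = 0  (binding)
  C2: 38 − 38 = 0  (binding)
  C3: 45 − 37 = 8  (slack)

Optimal: x = 8, y = 7
Binding: C1, C2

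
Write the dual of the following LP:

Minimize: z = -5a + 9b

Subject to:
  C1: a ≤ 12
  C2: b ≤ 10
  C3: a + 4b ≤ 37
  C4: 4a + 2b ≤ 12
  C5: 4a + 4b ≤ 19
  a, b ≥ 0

Primal min cᵀx s.t. Ax ≤ b, x ≥ 0  →  Dual max −bᵀy s.t. Aᵀy ≥ −c, y ≥ 0.

Maximize: z = -12y1 - 10y2 - 37y3 - 12y4 - 19y5

Subject to:
  y1 + y3 + 4y4 + 4y5 ≥ 5
  y2 + 4y3 + 2y4 + 4y5 ≥ -9
  y1, y2, y3, y4, y5 ≥ 0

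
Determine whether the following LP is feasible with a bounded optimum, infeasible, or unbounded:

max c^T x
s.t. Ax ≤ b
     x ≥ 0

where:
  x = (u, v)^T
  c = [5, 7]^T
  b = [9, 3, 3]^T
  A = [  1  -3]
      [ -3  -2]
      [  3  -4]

Unbounded (objective can increase without bound)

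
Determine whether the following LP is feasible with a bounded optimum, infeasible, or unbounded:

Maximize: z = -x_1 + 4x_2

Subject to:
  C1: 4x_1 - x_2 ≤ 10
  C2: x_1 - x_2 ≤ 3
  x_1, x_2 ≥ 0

Unbounded (objective can increase without bound)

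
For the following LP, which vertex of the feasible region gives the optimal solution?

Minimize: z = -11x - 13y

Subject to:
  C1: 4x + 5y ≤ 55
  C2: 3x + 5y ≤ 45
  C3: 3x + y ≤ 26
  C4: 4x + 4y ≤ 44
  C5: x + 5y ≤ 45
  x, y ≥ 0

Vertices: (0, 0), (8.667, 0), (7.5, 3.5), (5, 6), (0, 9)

Evaluate the objective at each vertex of the feasible region:
  z(0, 0) = 0
  z(8.667, 0) = -95.33
  z(7.5, 3.5) = -128
  z(5, 6) = -133  ←
  z(0, 9) = -117
The minimum is at x = 5, y = 6.

(5, 6)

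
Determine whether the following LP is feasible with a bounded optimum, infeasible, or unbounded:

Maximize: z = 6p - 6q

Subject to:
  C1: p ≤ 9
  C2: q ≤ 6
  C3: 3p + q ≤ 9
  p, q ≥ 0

Feasible with a bounded optimal solution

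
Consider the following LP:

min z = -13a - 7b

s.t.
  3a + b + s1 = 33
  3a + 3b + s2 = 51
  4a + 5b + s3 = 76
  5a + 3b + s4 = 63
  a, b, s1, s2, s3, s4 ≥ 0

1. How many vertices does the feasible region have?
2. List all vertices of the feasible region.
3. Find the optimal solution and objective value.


1. 5
2. (0, 0), (11, 0), (9, 6), (6.692, 9.846), (0, 15.2)
3. a = 9, b = 6, z = -159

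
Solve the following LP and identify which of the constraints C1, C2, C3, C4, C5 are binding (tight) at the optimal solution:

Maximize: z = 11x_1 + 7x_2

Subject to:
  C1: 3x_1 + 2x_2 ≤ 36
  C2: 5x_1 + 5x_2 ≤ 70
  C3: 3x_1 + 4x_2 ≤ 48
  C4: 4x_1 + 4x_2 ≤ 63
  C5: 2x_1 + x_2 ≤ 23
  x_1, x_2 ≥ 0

At x_1 = 10, x_2 = 3, compute slack b - a·x for each constraint:
  C1: 36 − 36 = 0  (binding)
  C2: 70 − 65 = 5  (slack)
  C3: 48 − 42 = 6  (slack)
  C4: 63 − 52 = 11  (slack)
  C5: 23 − 23 = 0  (binding)

Optimal: x_1 = 10, x_2 = 3
Binding: C1, C5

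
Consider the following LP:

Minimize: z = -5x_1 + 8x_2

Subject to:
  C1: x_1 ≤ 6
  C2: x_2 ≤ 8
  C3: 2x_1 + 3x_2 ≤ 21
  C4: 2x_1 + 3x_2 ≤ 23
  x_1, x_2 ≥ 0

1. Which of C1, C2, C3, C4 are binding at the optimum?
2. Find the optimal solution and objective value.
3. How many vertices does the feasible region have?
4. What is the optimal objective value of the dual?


1. C1
2. x_1 = 6, x_2 = 0, z = -30
3. 4
4. -30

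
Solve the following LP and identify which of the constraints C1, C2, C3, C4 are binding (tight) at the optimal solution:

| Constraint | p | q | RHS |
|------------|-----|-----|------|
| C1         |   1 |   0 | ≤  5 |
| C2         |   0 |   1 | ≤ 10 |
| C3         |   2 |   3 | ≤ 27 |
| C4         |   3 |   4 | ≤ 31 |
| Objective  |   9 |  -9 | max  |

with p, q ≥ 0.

At p = 5, q = 0, compute slack b - a·x for each constraint:
  C1: 5 − 5 = 0  (binding)
  C2: 10 − 0 = 10  (slack)
  C3: 27 − 10 = 17  (slack)
  C4: 31 − 15 = 16  (slack)

Optimal: p = 5, q = 0
Binding: C1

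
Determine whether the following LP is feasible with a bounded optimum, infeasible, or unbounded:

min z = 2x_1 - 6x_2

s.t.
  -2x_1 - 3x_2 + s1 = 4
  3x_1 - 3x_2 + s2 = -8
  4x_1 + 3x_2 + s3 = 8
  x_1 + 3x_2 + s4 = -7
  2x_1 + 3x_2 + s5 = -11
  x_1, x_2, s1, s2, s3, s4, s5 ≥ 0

Infeasible (no feasible solution exists)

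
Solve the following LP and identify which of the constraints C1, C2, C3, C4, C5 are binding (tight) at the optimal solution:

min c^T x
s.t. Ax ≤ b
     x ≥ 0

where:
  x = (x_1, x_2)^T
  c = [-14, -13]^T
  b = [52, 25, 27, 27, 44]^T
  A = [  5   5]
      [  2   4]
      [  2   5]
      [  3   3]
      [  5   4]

At x_1 = 8, x_2 = 1, compute slack b - a·x for each constraint:
  C1: 52 − 45 = 7  (slack)
  C2: 25 − 20 = 5  (slack)
  C3: 27 − 21 = 6  (slack)
  C4: 27 − 27 = 0  (binding)
  C5: 44 − 44 = 0  (binding)

Optimal: x_1 = 8, x_2 = 1
Binding: C4, C5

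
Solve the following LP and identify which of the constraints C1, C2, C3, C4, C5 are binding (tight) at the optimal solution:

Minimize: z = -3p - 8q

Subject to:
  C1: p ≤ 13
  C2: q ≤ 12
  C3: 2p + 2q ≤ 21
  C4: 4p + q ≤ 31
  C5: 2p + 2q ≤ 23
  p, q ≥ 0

At p = 0, q = 10.5, compute slack b - a·x for each constraint:
  C1: 13 − 0 = 13  (slack)
  C2: 12 − 10.5 = 1.5  (slack)
  C3: 21 − 21 = 0  (binding)
  C4: 31 − 10.5 = 20.5  (slack)
  C5: 23 − 21 = 2  (slack)

Optimal: p = 0, q = 10.5
Binding: C3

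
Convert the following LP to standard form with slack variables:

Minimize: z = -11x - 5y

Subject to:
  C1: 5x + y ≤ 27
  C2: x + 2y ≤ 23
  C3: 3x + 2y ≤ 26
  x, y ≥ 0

min z = -11x - 5y

s.t.
  5x + y + s1 = 27
  x + 2y + s2 = 23
  3x + 2y + s3 = 26
  x, y, s1, s2, s3 ≥ 0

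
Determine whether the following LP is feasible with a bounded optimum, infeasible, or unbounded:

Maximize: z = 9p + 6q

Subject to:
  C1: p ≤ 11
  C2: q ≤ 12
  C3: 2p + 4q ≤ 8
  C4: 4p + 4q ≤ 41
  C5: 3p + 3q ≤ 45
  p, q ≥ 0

Feasible with a bounded optimal solution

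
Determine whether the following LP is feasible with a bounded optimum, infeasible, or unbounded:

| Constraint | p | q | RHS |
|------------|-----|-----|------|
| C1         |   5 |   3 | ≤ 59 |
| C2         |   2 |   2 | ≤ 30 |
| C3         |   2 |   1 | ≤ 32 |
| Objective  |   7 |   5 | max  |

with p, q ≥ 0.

Feasible with a bounded optimal solution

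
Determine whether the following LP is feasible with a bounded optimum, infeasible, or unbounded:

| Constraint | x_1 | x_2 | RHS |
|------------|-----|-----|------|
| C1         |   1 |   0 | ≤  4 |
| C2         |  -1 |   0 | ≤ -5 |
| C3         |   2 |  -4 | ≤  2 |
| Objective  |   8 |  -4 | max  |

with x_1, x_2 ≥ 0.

Infeasible (no feasible solution exists)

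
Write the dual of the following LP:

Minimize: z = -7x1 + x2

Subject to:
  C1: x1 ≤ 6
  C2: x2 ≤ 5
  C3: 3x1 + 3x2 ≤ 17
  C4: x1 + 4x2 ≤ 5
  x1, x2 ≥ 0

Primal min cᵀx s.t. Ax ≤ b, x ≥ 0  →  Dual max −bᵀy s.t. Aᵀy ≥ −c, y ≥ 0.

Maximize: z = -6y1 - 5y2 - 17y3 - 5y4

Subject to:
  y1 + 3y3 + y4 ≥ 7
  y2 + 3y3 + 4y4 ≥ -1
  y1, y2, y3, y4 ≥ 0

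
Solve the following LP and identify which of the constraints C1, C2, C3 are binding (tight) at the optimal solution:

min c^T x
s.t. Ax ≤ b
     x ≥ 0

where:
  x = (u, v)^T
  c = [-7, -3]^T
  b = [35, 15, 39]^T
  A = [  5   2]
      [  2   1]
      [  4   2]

At u = 5, v = 5, compute slack b - a·x for each constraint:
  C1: 35 − 35 = 0  (binding)
  C2: 15 − 15 = 0  (binding)
  C3: 39 − 30 = 9  (slack)

Optimal: u = 5, v = 5
Binding: C1, C2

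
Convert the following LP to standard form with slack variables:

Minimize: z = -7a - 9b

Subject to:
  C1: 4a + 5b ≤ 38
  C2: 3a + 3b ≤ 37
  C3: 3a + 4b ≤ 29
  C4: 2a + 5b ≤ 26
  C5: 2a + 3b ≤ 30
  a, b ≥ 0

min z = -7a - 9b

s.t.
  4a + 5b + s1 = 38
  3a + 3b + s2 = 37
  3a + 4b + s3 = 29
  2a + 5b + s4 = 26
  2a + 3b + s5 = 30
  a, b, s1, s2, s3, s4, s5 ≥ 0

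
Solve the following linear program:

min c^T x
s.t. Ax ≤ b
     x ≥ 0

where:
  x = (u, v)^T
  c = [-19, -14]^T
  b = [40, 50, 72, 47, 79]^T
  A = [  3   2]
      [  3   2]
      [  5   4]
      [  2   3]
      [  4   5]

Evaluate the objective at each vertex of the feasible region:
  z(0, 0) = 0
  z(13.33, 0) = -253.3
  z(8, 8) = -264  ←
  z(4.889, 11.89) = -259.3
  z(1, 15) = -229
  z(0, 15.67) = -219.3
The minimum is at u = 8, v = 8.

u = 8, v = 8, z = -264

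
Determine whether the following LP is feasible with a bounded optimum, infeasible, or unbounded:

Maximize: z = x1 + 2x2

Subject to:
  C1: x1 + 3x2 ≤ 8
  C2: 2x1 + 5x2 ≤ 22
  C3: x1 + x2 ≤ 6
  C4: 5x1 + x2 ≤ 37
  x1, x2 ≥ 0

Feasible with a bounded optimal solution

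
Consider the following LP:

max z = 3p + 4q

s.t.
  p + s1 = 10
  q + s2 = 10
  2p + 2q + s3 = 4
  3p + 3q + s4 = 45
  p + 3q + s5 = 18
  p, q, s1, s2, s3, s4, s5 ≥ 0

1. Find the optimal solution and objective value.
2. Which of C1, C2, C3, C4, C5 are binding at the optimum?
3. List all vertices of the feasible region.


1. p = 0, q = 2, z = 8
2. C3
3. (0, 0), (2, 0), (0, 2)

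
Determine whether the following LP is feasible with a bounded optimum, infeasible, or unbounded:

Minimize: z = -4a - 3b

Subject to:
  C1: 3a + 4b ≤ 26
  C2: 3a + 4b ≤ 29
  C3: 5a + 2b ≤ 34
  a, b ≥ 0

Feasible with a bounded optimal solution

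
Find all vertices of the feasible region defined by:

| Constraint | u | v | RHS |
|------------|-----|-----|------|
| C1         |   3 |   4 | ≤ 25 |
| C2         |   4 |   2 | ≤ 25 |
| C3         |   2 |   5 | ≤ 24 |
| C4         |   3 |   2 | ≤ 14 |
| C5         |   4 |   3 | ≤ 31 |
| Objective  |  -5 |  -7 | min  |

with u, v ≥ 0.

(0, 0), (4.667, 0), (2, 4), (0, 4.8)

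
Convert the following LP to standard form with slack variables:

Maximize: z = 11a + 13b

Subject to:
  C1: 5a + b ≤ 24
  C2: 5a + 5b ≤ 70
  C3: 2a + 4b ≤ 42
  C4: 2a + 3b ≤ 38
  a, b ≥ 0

max z = 11a + 13b

s.t.
  5a + b + s1 = 24
  5a + 5b + s2 = 70
  2a + 4b + s3 = 42
  2a + 3b + s4 = 38
  a, b, s1, s2, s3, s4 ≥ 0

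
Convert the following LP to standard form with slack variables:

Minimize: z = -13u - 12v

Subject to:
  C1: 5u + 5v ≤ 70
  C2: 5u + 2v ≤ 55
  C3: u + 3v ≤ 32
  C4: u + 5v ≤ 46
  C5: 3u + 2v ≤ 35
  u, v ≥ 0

min z = -13u - 12v

s.t.
  5u + 5v + s1 = 70
  5u + 2v + s2 = 55
  u + 3v + s3 = 32
  u + 5v + s4 = 46
  3u + 2v + s5 = 35
  u, v, s1, s2, s3, s4, s5 ≥ 0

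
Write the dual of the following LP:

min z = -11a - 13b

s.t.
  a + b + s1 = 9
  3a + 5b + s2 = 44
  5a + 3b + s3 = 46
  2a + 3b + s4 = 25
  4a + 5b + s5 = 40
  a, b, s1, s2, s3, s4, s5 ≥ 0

Primal min cᵀx s.t. Ax ≤ b, x ≥ 0  →  Dual max −bᵀy s.t. Aᵀy ≥ −c, y ≥ 0.

Maximize: z = -9y1 - 44y2 - 46y3 - 25y4 - 40y5

Subject to:
  y1 + 3y2 + 5y3 + 2y4 + 4y5 ≥ 11
  y1 + 5y2 + 3y3 + 3y4 + 5y5 ≥ 13
  y1, y2, y3, y4, y5 ≥ 0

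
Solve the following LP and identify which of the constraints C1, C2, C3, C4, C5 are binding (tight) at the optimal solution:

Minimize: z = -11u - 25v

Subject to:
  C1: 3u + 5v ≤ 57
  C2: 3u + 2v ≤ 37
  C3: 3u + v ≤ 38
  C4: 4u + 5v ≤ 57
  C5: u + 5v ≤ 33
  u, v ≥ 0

At u = 8, v = 5, compute slack b - a·x for each constraint:
  C1: 57 − 49 = 8  (slack)
  C2: 37 − 34 = 3  (slack)
  C3: 38 − 29 = 9  (slack)
  C4: 57 − 57 = 0  (binding)
  C5: 33 − 33 = 0  (binding)

Optimal: u = 8, v = 5
Binding: C4, C5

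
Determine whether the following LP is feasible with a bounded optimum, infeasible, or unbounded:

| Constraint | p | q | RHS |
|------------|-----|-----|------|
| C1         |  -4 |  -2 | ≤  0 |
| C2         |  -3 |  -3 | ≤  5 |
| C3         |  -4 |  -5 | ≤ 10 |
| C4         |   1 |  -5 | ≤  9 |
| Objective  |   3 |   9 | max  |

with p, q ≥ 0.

Unbounded (objective can increase without bound)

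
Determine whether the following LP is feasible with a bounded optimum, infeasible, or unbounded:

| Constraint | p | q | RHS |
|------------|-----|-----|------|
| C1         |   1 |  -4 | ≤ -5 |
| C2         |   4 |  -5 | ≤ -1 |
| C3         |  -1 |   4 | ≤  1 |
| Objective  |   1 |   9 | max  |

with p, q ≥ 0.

Infeasible (no feasible solution exists)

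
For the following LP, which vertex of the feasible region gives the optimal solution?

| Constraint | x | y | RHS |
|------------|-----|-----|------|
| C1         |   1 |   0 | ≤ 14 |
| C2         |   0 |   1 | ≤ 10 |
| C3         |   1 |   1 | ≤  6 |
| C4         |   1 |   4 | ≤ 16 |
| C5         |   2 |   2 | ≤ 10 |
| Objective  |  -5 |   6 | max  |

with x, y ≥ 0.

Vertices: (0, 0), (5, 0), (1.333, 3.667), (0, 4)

Evaluate the objective at each vertex of the feasible region:
  z(0, 0) = 0
  z(5, 0) = -25
  z(1.333, 3.667) = 15.33
  z(0, 4) = 24  ←
The maximum is at x = 0, y = 4.

(0, 4)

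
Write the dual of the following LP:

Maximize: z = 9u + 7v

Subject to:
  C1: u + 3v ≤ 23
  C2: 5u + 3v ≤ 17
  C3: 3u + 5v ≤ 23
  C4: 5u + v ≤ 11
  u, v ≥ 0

Primal max cᵀx s.t. Ax ≤ b, x ≥ 0  →  Dual min bᵀy s.t. Aᵀy ≥ c, y ≥ 0.

Minimize: z = 23y1 + 17y2 + 23y3 + 11y4

Subject to:
  y1 + 5y2 + 3y3 + 5y4 ≥ 9
  3y1 + 3y2 + 5y3 + y4 ≥ 7
  y1, y2, y3, y4 ≥ 0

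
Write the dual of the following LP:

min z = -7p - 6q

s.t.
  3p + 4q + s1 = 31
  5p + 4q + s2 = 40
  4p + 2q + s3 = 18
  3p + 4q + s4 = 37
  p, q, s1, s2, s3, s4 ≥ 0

Primal min cᵀx s.t. Ax ≤ b, x ≥ 0  →  Dual max −bᵀy s.t. Aᵀy ≥ −c, y ≥ 0.

Maximize: z = -31y1 - 40y2 - 18y3 - 37y4

Subject to:
  3y1 + 5y2 + 4y3 + 3y4 ≥ 7
  4y1 + 4y2 + 2y3 + 4y4 ≥ 6
  y1, y2, y3, y4 ≥ 0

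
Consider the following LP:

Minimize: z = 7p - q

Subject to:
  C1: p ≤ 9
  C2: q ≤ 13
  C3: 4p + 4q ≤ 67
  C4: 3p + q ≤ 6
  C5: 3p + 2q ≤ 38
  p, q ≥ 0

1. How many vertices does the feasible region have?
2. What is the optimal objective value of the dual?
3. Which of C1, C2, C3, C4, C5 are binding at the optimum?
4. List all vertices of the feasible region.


1. 3
2. -6
3. C4
4. (0, 0), (2, 0), (0, 6)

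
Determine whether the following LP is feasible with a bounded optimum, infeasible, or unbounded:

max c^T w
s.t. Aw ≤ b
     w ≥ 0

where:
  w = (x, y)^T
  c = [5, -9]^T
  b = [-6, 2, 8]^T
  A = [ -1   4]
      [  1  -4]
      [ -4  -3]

Infeasible (no feasible solution exists)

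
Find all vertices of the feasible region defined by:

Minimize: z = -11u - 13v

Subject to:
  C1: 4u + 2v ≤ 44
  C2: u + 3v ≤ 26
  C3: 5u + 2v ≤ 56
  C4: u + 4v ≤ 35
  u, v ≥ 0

(0, 0), (11, 0), (8, 6), (0, 8.667)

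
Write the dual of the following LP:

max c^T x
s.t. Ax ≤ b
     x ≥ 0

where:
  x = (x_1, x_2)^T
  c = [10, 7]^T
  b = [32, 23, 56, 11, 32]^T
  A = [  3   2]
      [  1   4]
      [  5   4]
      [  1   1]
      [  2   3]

Primal max cᵀx s.t. Ax ≤ b, x ≥ 0  →  Dual min bᵀy s.t. Aᵀy ≥ c, y ≥ 0.

Minimize: z = 32y1 + 23y2 + 56y3 + 11y4 + 32y5

Subject to:
  3y1 + y2 + 5y3 + y4 + 2y5 ≥ 10
  2y1 + 4y2 + 4y3 + y4 + 3y5 ≥ 7
  y1, y2, y3, y4, y5 ≥ 0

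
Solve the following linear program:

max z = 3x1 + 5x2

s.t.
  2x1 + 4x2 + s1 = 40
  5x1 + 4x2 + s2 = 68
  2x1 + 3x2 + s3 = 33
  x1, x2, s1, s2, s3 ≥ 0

Evaluate the objective at each vertex of the feasible region:
  z(0, 0) = 0
  z(13.6, 0) = 40.8
  z(10.29, 4.143) = 51.57
  z(6, 7) = 53  ←
  z(0, 10) = 50
The maximum is at x1 = 6, x2 = 7.

x1 = 6, x2 = 7, z = 53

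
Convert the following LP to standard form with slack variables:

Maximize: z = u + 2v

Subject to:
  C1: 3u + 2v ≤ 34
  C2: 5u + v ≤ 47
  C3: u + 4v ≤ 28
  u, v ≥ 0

max z = u + 2v

s.t.
  3u + 2v + s1 = 34
  5u + v + s2 = 47
  u + 4v + s3 = 28
  u, v, s1, s2, s3 ≥ 0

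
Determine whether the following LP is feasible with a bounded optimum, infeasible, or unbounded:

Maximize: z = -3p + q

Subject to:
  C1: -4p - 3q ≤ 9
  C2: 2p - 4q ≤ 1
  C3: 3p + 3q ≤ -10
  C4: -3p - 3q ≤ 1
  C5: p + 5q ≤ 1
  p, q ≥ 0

Infeasible (no feasible solution exists)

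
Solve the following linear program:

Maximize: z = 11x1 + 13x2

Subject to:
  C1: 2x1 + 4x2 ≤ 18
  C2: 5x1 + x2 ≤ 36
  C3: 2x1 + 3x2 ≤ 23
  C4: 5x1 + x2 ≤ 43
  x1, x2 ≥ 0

Evaluate the objective at each vertex of the feasible region:
  z(0, 0) = 0
  z(7.2, 0) = 79.2
  z(7, 1) = 90  ←
  z(0, 4.5) = 58.5
The maximum is at x1 = 7, x2 = 1.

x1 = 7, x2 = 1, z = 90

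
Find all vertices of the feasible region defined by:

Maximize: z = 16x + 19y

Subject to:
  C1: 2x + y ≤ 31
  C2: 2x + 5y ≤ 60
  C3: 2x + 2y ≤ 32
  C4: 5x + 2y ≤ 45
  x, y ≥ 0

(0, 0), (9, 0), (5, 10), (0, 12)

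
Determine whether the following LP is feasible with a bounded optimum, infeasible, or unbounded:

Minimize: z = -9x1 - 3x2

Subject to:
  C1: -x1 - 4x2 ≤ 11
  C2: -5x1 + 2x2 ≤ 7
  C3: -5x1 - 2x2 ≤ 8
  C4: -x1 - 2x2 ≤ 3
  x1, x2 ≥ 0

Unbounded (objective can decrease without bound)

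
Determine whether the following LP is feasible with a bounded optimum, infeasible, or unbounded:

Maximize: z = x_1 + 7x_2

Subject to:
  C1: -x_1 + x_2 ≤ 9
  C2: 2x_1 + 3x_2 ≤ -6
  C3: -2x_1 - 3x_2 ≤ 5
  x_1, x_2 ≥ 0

Infeasible (no feasible solution exists)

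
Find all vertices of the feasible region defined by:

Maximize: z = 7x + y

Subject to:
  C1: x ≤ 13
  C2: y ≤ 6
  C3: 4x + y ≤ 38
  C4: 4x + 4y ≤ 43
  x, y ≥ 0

(0, 0), (9.5, 0), (9.083, 1.667), (4.75, 6), (0, 6)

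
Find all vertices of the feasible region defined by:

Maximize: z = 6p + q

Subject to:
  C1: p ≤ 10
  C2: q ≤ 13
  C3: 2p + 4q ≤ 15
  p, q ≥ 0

(0, 0), (7.5, 0), (0, 3.75)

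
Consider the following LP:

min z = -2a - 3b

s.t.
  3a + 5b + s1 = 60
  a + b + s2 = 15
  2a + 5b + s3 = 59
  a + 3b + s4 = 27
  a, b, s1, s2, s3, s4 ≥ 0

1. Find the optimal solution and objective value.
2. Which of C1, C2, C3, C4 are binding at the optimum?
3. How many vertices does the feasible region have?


1. a = 9, b = 6, z = -36
2. C2, C4
3. 4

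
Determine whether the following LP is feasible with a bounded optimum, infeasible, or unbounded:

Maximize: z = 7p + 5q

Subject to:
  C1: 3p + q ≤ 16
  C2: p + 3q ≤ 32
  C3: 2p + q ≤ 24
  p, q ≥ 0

Feasible with a bounded optimal solution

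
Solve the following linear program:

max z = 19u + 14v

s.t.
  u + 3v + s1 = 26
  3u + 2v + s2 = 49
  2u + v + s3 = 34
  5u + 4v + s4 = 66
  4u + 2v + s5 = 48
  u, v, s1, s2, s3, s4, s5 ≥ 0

Evaluate the objective at each vertex of the feasible region:
  z(0, 0) = 0
  z(12, 0) = 228
  z(10, 4) = 246  ←
  z(8.545, 5.818) = 243.8
  z(0, 8.667) = 121.3
The maximum is at u = 10, v = 4.

u = 10, v = 4, z = 246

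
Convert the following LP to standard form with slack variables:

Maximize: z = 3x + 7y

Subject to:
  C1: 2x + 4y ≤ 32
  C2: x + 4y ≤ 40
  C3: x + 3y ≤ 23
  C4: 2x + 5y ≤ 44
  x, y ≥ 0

max z = 3x + 7y

s.t.
  2x + 4y + s1 = 32
  x + 4y + s2 = 40
  x + 3y + s3 = 23
  2x + 5y + s4 = 44
  x, y, s1, s2, s3, s4 ≥ 0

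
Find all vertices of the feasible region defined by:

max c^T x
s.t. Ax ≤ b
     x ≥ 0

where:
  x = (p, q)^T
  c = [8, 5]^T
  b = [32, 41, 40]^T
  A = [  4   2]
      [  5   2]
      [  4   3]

(0, 0), (8, 0), (4, 8), (0, 13.33)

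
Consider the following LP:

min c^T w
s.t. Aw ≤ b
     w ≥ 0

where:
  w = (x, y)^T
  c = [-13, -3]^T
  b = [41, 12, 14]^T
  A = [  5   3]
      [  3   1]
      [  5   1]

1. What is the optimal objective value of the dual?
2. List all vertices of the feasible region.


1. -40
2. (0, 0), (2.8, 0), (1, 9), (0, 12)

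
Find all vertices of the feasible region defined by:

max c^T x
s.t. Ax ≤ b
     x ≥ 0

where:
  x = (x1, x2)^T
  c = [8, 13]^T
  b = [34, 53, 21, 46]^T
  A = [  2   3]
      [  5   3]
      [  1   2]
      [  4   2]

(0, 0), (10.6, 0), (6.333, 7.111), (5, 8), (0, 10.5)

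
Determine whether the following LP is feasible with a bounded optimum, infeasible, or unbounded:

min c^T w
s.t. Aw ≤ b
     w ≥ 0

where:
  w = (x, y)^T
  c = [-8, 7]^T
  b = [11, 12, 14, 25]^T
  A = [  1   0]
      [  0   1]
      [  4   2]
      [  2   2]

Feasible with a bounded optimal solution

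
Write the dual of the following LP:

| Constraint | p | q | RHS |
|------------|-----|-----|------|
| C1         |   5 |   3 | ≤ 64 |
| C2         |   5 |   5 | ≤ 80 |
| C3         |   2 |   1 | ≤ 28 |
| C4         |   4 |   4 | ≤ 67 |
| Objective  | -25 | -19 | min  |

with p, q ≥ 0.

Primal min cᵀx s.t. Ax ≤ b, x ≥ 0  →  Dual max −bᵀy s.t. Aᵀy ≥ −c, y ≥ 0.

Maximize: z = -64y1 - 80y2 - 28y3 - 67y4

Subject to:
  5y1 + 5y2 + 2y3 + 4y4 ≥ 25
  3y1 + 5y2 + y3 + 4y4 ≥ 19
  y1, y2, y3, y4 ≥ 0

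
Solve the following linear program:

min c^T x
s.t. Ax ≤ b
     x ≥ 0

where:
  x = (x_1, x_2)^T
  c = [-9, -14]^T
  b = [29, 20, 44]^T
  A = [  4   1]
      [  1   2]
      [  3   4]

Evaluate the objective at each vertex of the feasible region:
  z(0, 0) = 0
  z(7.25, 0) = -65.25
  z(5.538, 6.846) = -145.7
  z(4, 8) = -148  ←
  z(0, 10) = -140
The minimum is at x_1 = 4, x_2 = 8.

x_1 = 4, x_2 = 8, z = -148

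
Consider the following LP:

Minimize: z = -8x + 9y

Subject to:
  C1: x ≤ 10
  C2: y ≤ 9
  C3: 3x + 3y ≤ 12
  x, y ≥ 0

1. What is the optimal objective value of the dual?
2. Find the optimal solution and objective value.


1. -32
2. x = 4, y = 0, z = -32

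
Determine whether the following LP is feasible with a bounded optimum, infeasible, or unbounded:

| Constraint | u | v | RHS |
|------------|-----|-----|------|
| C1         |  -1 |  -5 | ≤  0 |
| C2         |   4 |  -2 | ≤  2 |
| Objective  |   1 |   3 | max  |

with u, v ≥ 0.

Unbounded (objective can increase without bound)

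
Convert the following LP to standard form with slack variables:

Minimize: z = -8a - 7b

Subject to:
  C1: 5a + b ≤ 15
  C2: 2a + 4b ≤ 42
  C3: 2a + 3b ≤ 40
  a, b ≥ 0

min z = -8a - 7b

s.t.
  5a + b + s1 = 15
  2a + 4b + s2 = 42
  2a + 3b + s3 = 40
  a, b, s1, s2, s3 ≥ 0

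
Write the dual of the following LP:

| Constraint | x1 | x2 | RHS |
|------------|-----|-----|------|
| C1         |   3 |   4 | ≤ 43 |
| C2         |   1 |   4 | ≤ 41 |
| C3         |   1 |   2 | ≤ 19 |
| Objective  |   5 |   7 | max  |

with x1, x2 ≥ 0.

Primal max cᵀx s.t. Ax ≤ b, x ≥ 0  →  Dual min bᵀy s.t. Aᵀy ≥ c, y ≥ 0.

Minimize: z = 43y1 + 41y2 + 19y3

Subject to:
  3y1 + y2 + y3 ≥ 5
  4y1 + 4y2 + 2y3 ≥ 7
  y1, y2, y3 ≥ 0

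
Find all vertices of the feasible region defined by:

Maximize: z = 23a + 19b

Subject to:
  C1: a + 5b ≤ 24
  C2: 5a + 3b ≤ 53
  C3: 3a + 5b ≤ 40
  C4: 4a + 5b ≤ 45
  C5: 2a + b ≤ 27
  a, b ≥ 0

(0, 0), (10.6, 0), (10, 1), (7, 3.4), (0, 4.8)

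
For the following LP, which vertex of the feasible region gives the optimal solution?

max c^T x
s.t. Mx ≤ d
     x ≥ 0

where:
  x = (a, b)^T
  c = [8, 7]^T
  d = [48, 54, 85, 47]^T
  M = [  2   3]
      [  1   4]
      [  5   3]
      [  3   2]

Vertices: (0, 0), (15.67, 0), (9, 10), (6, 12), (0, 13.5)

Evaluate the objective at each vertex of the feasible region:
  z(0, 0) = 0
  z(15.67, 0) = 125.3
  z(9, 10) = 142  ←
  z(6, 12) = 132
  z(0, 13.5) = 94.5
The maximum is at a = 9, b = 10.

(9, 10)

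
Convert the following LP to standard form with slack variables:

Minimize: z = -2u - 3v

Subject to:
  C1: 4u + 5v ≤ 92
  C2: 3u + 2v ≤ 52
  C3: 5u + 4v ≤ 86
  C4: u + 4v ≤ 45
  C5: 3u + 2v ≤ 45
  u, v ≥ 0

min z = -2u - 3v

s.t.
  4u + 5v + s1 = 92
  3u + 2v + s2 = 52
  5u + 4v + s3 = 86
  u + 4v + s4 = 45
  3u + 2v + s5 = 45
  u, v, s1, s2, s3, s4, s5 ≥ 0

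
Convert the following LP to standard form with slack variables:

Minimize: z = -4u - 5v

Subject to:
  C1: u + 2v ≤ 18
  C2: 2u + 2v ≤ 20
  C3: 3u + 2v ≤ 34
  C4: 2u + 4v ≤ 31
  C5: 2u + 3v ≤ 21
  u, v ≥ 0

min z = -4u - 5v

s.t.
  u + 2v + s1 = 18
  2u + 2v + s2 = 20
  3u + 2v + s3 = 34
  2u + 4v + s4 = 31
  2u + 3v + s5 = 21
  u, v, s1, s2, s3, s4, s5 ≥ 0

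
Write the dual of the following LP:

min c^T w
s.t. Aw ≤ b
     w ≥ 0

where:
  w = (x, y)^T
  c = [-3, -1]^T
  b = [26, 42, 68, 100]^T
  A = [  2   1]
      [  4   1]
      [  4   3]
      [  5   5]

Primal min cᵀx s.t. Ax ≤ b, x ≥ 0  →  Dual max −bᵀy s.t. Aᵀy ≥ −c, y ≥ 0.

Maximize: z = -26y1 - 42y2 - 68y3 - 100y4

Subject to:
  2y1 + 4y2 + 4y3 + 5y4 ≥ 3
  y1 + y2 + 3y3 + 5y4 ≥ 1
  y1, y2, y3, y4 ≥ 0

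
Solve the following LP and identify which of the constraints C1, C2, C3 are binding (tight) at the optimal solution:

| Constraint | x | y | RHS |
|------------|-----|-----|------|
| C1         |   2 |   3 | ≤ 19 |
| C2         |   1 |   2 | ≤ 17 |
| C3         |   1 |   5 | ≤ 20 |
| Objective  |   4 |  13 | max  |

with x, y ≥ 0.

At x = 5, y = 3, compute slack b - a·x for each constraint:
  C1: 19 − 19 = 0  (binding)
  C2: 17 − 11 = 6  (slack)
  C3: 20 − 20 = 0  (binding)

Optimal: x = 5, y = 3
Binding: C1, C3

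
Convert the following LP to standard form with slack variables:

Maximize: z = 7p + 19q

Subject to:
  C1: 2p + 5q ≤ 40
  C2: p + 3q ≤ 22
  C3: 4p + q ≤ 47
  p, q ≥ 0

max z = 7p + 19q

s.t.
  2p + 5q + s1 = 40
  p + 3q + s2 = 22
  4p + q + s3 = 47
  p, q, s1, s2, s3 ≥ 0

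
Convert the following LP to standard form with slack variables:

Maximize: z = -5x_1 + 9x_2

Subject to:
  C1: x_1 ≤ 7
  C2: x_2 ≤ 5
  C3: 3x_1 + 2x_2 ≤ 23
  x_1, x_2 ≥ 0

max z = -5x_1 + 9x_2

s.t.
  x_1 + s1 = 7
  x_2 + s2 = 5
  3x_1 + 2x_2 + s3 = 23
  x_1, x_2, s1, s2, s3 ≥ 0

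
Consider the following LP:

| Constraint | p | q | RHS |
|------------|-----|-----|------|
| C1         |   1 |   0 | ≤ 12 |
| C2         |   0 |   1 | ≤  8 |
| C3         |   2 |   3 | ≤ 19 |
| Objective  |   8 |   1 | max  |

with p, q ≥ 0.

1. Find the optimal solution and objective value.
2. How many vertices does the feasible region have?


1. p = 9.5, q = 0, z = 76
2. 3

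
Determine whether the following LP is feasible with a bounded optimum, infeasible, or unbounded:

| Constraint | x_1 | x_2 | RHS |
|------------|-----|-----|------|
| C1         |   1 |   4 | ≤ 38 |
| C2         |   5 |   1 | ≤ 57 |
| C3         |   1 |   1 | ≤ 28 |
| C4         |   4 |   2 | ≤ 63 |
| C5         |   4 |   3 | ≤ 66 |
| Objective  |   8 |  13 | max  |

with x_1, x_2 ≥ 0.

Feasible with a bounded optimal solution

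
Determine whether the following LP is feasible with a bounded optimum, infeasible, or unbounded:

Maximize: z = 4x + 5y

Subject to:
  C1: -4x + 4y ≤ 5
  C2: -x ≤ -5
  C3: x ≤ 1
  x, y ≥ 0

Infeasible (no feasible solution exists)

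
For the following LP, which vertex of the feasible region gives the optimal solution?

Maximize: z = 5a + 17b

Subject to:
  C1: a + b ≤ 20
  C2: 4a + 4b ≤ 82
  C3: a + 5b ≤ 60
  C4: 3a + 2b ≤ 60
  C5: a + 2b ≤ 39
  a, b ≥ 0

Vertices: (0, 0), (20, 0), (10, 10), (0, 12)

Evaluate the objective at each vertex of the feasible region:
  z(0, 0) = 0
  z(20, 0) = 100
  z(10, 10) = 220  ←
  z(0, 12) = 204
The maximum is at a = 10, b = 10.

(10, 10)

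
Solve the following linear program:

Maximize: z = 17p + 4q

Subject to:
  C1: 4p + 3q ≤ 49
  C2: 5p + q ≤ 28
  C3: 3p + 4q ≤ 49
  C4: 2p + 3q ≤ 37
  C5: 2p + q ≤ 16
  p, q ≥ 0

Evaluate the objective at each vertex of the feasible region:
  z(0, 0) = 0
  z(5.6, 0) = 95.2
  z(4, 8) = 100  ←
  z(3, 10) = 91
  z(0, 12.25) = 49
The maximum is at p = 4, q = 8.

p = 4, q = 8, z = 100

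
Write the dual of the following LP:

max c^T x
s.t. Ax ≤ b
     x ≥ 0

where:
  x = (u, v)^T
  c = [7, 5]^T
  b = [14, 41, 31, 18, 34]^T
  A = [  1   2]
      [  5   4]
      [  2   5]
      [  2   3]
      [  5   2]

Primal max cᵀx s.t. Ax ≤ b, x ≥ 0  →  Dual min bᵀy s.t. Aᵀy ≥ c, y ≥ 0.

Minimize: z = 14y1 + 41y2 + 31y3 + 18y4 + 34y5

Subject to:
  y1 + 5y2 + 2y3 + 2y4 + 5y5 ≥ 7
  2y1 + 4y2 + 5y3 + 3y4 + 2y5 ≥ 5
  y1, y2, y3, y4, y5 ≥ 0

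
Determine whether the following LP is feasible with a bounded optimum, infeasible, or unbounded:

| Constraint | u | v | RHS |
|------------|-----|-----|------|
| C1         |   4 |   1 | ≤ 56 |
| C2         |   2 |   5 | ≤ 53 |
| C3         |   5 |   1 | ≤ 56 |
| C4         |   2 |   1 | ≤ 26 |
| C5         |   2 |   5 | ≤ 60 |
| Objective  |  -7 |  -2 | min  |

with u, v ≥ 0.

Feasible with a bounded optimal solution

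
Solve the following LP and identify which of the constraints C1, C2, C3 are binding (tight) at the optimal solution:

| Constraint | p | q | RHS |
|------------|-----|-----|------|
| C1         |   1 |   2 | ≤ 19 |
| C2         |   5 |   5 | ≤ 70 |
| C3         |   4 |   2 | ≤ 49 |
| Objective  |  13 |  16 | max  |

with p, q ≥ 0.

At p = 9, q = 5, compute slack b - a·x for each constraint:
  C1: 19 − 19 = 0  (binding)
  C2: 70 − 70 = 0  (binding)
  C3: 49 − 46 = 3  (slack)

Optimal: p = 9, q = 5
Binding: C1, C2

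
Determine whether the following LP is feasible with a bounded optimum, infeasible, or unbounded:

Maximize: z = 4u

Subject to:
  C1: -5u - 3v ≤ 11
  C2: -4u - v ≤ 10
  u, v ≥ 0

Unbounded (objective can increase without bound)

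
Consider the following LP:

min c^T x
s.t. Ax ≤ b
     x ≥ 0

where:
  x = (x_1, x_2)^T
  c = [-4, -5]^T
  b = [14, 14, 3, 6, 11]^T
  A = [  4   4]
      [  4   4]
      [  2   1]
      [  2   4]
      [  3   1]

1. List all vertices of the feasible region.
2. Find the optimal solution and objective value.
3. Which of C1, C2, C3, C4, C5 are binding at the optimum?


1. (0, 0), (1.5, 0), (1, 1), (0, 1.5)
2. x_1 = 1, x_2 = 1, z = -9
3. C3, C4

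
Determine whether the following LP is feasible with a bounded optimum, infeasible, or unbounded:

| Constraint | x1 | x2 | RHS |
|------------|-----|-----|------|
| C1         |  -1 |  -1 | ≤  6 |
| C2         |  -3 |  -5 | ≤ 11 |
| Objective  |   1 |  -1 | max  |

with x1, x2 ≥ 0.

Unbounded (objective can increase without bound)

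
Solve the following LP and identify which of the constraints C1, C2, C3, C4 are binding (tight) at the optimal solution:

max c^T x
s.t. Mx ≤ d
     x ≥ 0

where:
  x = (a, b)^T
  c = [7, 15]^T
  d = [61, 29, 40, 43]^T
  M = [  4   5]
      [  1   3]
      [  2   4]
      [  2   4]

At a = 2, b = 9, compute slack b - a·x for each constraint:
  C1: 61 − 53 = 8  (slack)
  C2: 29 − 29 = 0  (binding)
  C3: 40 − 40 = 0  (binding)
  C4: 43 − 40 = 3  (slack)

Optimal: a = 2, b = 9
Binding: C2, C3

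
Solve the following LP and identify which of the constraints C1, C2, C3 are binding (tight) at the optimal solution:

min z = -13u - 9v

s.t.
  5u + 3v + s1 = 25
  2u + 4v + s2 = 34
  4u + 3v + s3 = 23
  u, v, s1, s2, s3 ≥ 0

At u = 2, v = 5, compute slack b - a·x for each constraint:
  C1: 25 − 25 = 0  (binding)
  C2: 34 − 24 = 10  (slack)
  C3: 23 − 23 = 0  (binding)

Optimal: u = 2, v = 5
Binding: C1, C3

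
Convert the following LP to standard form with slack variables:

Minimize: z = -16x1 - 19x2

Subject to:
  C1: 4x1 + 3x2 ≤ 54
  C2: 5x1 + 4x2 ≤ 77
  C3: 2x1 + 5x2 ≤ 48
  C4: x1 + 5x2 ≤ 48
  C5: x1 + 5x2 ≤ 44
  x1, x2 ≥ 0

min z = -16x1 - 19x2

s.t.
  4x1 + 3x2 + s1 = 54
  5x1 + 4x2 + s2 = 77
  2x1 + 5x2 + s3 = 48
  x1 + 5x2 + s4 = 48
  x1 + 5x2 + s5 = 44
  x1, x2, s1, s2, s3, s4, s5 ≥ 0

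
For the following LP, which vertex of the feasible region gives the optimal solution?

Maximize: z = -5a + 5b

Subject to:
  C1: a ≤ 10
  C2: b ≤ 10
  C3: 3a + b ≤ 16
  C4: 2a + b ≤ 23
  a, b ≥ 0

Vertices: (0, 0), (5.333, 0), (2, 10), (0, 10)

Evaluate the objective at each vertex of the feasible region:
  z(0, 0) = 0
  z(5.333, 0) = -26.67
  z(2, 10) = 40
  z(0, 10) = 50  ←
The maximum is at a = 0, b = 10.

(0, 10)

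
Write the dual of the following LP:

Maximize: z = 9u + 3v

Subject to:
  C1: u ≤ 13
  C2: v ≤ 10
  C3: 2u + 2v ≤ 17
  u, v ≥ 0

Primal max cᵀx s.t. Ax ≤ b, x ≥ 0  →  Dual min bᵀy s.t. Aᵀy ≥ c, y ≥ 0.

Minimize: z = 13y1 + 10y2 + 17y3

Subject to:
  y1 + 2y3 ≥ 9
  y2 + 2y3 ≥ 3
  y1, y2, y3 ≥ 0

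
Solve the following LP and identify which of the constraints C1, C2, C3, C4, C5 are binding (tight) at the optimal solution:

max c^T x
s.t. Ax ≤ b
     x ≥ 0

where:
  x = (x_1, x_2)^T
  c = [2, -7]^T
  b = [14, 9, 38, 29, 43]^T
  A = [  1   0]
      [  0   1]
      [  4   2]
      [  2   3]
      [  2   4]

At x_1 = 9.5, x_2 = 0, compute slack b - a·x for each constraint:
  C1: 14 − 9.5 = 4.5  (slack)
  C2: 9 − 0 = 9  (slack)
  C3: 38 − 38 = 0  (binding)
  C4: 29 − 19 = 10  (slack)
  C5: 43 − 19 = 24  (slack)

Optimal: x_1 = 9.5, x_2 = 0
Binding: C3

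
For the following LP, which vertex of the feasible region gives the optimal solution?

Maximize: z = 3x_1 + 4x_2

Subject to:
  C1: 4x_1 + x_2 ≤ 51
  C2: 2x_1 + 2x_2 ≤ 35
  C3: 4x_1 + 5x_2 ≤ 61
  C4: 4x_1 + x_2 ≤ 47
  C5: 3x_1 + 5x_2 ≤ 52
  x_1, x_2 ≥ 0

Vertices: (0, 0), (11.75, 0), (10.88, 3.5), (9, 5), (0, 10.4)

Evaluate the objective at each vertex of the feasible region:
  z(0, 0) = 0
  z(11.75, 0) = 35.25
  z(10.88, 3.5) = 46.62
  z(9, 5) = 47  ←
  z(0, 10.4) = 41.6
The maximum is at x_1 = 9, x_2 = 5.

(9, 5)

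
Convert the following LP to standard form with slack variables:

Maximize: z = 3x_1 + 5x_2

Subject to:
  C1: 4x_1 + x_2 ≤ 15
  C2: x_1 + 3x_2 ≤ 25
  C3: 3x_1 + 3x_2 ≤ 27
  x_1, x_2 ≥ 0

max z = 3x_1 + 5x_2

s.t.
  4x_1 + x_2 + s1 = 15
  x_1 + 3x_2 + s2 = 25
  3x_1 + 3x_2 + s3 = 27
  x_1, x_2, s1, s2, s3 ≥ 0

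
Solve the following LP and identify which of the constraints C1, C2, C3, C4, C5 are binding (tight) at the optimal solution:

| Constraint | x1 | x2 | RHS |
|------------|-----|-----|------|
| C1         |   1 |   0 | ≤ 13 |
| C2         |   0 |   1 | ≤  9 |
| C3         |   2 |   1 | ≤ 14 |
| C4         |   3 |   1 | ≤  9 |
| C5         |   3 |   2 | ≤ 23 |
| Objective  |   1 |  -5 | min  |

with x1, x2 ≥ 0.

At x1 = 0, x2 = 9, compute slack b - a·x for each constraint:
  C1: 13 − 0 = 13  (slack)
  C2: 9 − 9 = 0  (binding)
  C3: 14 − 9 = 5  (slack)
  C4: 9 − 9 = 0  (binding)
  C5: 23 − 18 = 5  (slack)

Optimal: x1 = 0, x2 = 9
Binding: C2, C4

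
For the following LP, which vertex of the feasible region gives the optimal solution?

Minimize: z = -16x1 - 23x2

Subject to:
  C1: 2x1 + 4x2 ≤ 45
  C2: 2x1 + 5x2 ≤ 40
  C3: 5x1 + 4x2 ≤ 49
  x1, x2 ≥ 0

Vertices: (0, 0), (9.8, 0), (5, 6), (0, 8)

Evaluate the objective at each vertex of the feasible region:
  z(0, 0) = 0
  z(9.8, 0) = -156.8
  z(5, 6) = -218  ←
  z(0, 8) = -184
The minimum is at x1 = 5, x2 = 6.

(5, 6)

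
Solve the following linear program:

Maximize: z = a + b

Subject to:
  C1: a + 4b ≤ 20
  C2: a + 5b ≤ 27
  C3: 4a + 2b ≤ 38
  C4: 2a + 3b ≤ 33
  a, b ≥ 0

Evaluate the objective at each vertex of the feasible region:
  z(0, 0) = 0
  z(9.5, 0) = 9.5
  z(8, 3) = 11  ←
  z(0, 5) = 5
The maximum is at a = 8, b = 3.

a = 8, b = 3, z = 11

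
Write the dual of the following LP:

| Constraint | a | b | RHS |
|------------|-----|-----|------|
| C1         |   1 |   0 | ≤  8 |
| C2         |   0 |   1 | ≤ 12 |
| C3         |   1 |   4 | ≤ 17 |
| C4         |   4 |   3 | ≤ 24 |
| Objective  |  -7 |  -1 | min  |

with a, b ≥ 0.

Primal min cᵀx s.t. Ax ≤ b, x ≥ 0  →  Dual max −bᵀy s.t. Aᵀy ≥ −c, y ≥ 0.

Maximize: z = -8y1 - 12y2 - 17y3 - 24y4

Subject to:
  y1 + y3 + 4y4 ≥ 7
  y2 + 4y3 + 3y4 ≥ 1
  y1, y2, y3, y4 ≥ 0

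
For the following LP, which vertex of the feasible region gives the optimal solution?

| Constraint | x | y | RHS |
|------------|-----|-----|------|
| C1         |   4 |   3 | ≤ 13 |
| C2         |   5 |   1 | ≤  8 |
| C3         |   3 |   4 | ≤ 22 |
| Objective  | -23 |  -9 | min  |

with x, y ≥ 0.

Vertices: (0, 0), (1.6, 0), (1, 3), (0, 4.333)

Evaluate the objective at each vertex of the feasible region:
  z(0, 0) = 0
  z(1.6, 0) = -36.8
  z(1, 3) = -50  ←
  z(0, 4.333) = -39
The minimum is at x = 1, y = 3.

(1, 3)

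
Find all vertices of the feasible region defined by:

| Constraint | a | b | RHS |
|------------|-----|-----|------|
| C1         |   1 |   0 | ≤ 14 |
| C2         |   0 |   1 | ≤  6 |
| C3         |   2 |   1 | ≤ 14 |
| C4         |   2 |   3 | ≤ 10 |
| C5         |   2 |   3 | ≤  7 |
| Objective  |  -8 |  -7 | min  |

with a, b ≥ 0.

(0, 0), (3.5, 0), (0, 2.333)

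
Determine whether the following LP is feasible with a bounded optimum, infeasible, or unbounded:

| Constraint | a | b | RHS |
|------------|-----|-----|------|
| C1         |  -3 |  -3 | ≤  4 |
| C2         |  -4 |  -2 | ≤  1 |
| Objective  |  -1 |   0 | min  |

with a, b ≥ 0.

Unbounded (objective can decrease without bound)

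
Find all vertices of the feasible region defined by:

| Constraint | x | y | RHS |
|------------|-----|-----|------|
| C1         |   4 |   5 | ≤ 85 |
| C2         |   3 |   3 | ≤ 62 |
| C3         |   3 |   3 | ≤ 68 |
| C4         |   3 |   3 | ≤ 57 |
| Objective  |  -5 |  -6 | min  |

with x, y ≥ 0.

(0, 0), (19, 0), (10, 9), (0, 17)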